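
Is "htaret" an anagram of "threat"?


Word 1: "threat" → sorted: aehrtt
Word 2: "htaret" → sorted: aehrtt
Same letters? aehrtt == aehrtt
Anagram = Yes


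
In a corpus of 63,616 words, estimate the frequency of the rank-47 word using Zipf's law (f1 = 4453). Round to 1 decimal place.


Zipf's law: f(r) = f(1) / r
f(1) = 4453
f(47) = 4453 / 47
= 94.7 occurrences


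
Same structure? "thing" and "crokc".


Pattern of "thing": [0, 1, 2, 3, 4]
Pattern of "crokc": [0, 1, 2, 3, 0]
Patterns do not match
Same pattern = No


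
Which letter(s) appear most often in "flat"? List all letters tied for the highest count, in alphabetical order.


Word: "flat"
Letter counts:
  'a': 1
  'f': 1
  'l': 1
  't': 1
Maximum count = 1
Most frequent = 'a', 'f', 'l', 't' (1 time each)


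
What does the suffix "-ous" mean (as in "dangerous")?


Suffix: -ous
Example: dangerous = danger + -ous
Meaning = having quality of


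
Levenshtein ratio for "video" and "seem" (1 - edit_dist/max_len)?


Word 1: "video" (length 5)
Word 2: "seem" (length 4)
One optimal edit sequence:
  1. delete 'v'  (+1)
  2. substitute 'i' -> 's'  (+1)
  3. substitute 'd' -> 'e'  (+1)
  4. keep 'e'
  5. substitute 'o' -> 'm'  (+1)
Edit distance = 4
Max length = max(5, 4) = 5
Similarity = 1 - 4/5
= 0.2000


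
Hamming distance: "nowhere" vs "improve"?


Comparing character by character (same length = 7):
  Pos 0: 'n' vs 'i' !=
  Pos 1: 'o' vs 'm' !=
  Pos 2: 'w' vs 'p' !=
  Pos 3: 'h' vs 'r' !=
  Pos 4: 'e' vs 'o' !=
  Pos 5: 'r' vs 'v' !=
  Pos 6: 'e' vs 'e' =
Hamming distance = 6


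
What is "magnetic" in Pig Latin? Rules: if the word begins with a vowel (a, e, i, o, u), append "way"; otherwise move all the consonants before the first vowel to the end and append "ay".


Word: "magnetic"
Starts with consonant(s) → move to end, add 'ay'
Consonant cluster: "m"
Pig Latin = "agneticmay"


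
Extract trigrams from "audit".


Word: "audit" (length 5)
Number of trigrams = 5 - 3 + 1 = 3
  Position 0: "aud"
  Position 1: "udi"
  Position 2: "dit"
Trigrams = "aud", "udi", "dit"


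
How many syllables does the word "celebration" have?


Word: "celebration"
Syllable breakdown: cel / e / bra / tion
Counting: 4 parts
= 4 syllables


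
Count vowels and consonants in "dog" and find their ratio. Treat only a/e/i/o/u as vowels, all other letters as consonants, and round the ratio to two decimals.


Word: "dog"
Vowels (a,e,i,o,u): 1
Consonants: 2
Ratio = 1/2
= 0.50


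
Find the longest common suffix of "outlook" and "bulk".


Word 1: "outlook"
Word 2: "bulk"
Comparing from end:
  Pos -1: 'k' == 'k'
  Pos -2: 'o' != 'l' (stop)
LCS = "k" (length 1)


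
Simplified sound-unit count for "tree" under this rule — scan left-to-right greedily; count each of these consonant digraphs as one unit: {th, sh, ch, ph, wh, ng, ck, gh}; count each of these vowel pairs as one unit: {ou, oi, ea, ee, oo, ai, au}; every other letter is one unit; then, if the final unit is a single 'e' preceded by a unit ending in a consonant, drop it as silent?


Word: "tree" (4 letters)
Left-to-right scan:
  (1) 't' (letter)
  (2) 'r' (letter)
  (3) 'ee' (vowel-pair)
Units from scan: 3
Sound units = 3 units


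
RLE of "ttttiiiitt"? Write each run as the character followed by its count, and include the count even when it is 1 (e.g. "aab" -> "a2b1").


String: "ttttiiiitt"
Scanning for consecutive runs:
  't' x 4
  'i' x 4
  't' x 2
RLE = "t4i4t2"


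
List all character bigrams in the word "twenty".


Word: "twenty" (length 6)
Number of bigrams = 6 - 2 + 1 = 5
  Position 0: "tw"
  Position 1: "we"
  Position 2: "en"
  Position 3: "nt"
  Position 4: "ty"
Bigrams = "tw", "we", "en", "nt", "ty"


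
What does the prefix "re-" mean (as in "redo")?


Prefix: re-
Example: redo (re- + do)
Meaning = again


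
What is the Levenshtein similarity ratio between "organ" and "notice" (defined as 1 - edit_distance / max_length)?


Word 1: "organ" (length 5)
Word 2: "notice" (length 6)
One optimal edit sequence:
  1. insert 'n'  (+1)
  2. keep 'o'
  3. substitute 'r' -> 't'  (+1)
  4. substitute 'g' -> 'i'  (+1)
  5. substitute 'a' -> 'c'  (+1)
  6. substitute 'n' -> 'e'  (+1)
Edit distance = 5
Max length = max(5, 6) = 6
Similarity = 1 - 5/6
= 0.1667


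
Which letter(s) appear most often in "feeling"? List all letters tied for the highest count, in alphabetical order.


Word: "feeling"
Letter counts:
  'e': 2
  'f': 1
  'g': 1
  'i': 1
  'l': 1
  'n': 1
Maximum count = 2
Most frequent = 'e' (2 times each)


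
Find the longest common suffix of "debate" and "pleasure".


Word 1: "debate"
Word 2: "pleasure"
Comparing from end:
  Pos -1: 'e' == 'e'
  Pos -2: 't' != 'r' (stop)
LCS = "e" (length 1)


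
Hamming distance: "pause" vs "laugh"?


Comparing character by character (same length = 5):
  Pos 0: 'p' vs 'l' !=
  Pos 1: 'a' vs 'a' =
  Pos 2: 'u' vs 'u' =
  Pos 3: 's' vs 'g' !=
  Pos 4: 'e' vs 'h' !=
Hamming distance = 3


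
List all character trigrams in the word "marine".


Word: "marine" (length 6)
Number of trigrams = 6 - 3 + 1 = 4
  Position 0: "mar"
  Position 1: "ari"
  Position 2: "rin"
  Position 3: "ine"
Trigrams = "mar", "ari", "rin", "ine"


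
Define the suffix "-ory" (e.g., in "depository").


Suffix: -ory
As in: depository -> deposit + -ory
Meaning = relating to / place for


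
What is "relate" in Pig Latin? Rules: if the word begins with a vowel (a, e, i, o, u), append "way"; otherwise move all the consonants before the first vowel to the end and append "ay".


Word: "relate"
Starts with consonant(s) → move to end, add 'ay'
Consonant cluster: "r"
Pig Latin = "elateray"


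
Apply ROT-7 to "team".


Word: "team"
Shift: 7
Each letter → (letter + shift) mod 26:
  't' (19) + 7 = 0 → 'a'
  'e' (4) + 7 = 11 → 'l'
  'a' (0) + 7 = 7 → 'h'
  'm' (12) + 7 = 19 → 't'
Result = "alht"


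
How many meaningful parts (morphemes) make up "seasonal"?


Word: "seasonal"
Morphemes: season / -al
Each morpheme carries meaning
= 2 morphemes


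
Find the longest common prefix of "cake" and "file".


Word 1: "cake"
Word 2: "file"
Comparing from start:
  Pos 0: 'c' != 'f' (stop)
LCP = "" (length 0)


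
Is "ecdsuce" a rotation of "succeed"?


Word: "succeed", Candidate: "ecdsuce"
Method: check if candidate is substring of word+word
"succeedsucceed" contains "ecdsuce"? No
Is rotation = No


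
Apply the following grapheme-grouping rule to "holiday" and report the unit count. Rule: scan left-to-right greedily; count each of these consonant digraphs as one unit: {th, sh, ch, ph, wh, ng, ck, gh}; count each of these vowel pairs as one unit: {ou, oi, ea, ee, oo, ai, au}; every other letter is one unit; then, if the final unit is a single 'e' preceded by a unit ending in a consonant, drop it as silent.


Word: "holiday" (7 letters)
Left-to-right scan:
  1. 'h' (letter)
  2. 'o' (letter)
  3. 'l' (letter)
  4. 'i' (letter)
  5. 'd' (letter)
  6. 'a' (letter)
  7. 'y' (letter)
Units from scan: 7
Sound units = 7 units


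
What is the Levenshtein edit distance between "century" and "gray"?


Word 1: "century" (length 7)
Word 2: "gray" (length 4)
One optimal edit sequence (insert/delete/substitute each cost 1):
  1. delete 'c'  (+1)
  2. delete 'e'  (+1)
  3. delete 'n'  (+1)
  4. substitute 't' -> 'g'  (+1)
  5. substitute 'u' -> 'r'  (+1)
  6. substitute 'r' -> 'a'  (+1)
  7. keep 'y'
Total edit operations: 6
Edit distance = 6


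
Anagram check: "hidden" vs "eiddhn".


Word 1: "hidden" → sorted: ddehin
Word 2: "eiddhn" → sorted: ddehin
Same letters? ddehin == ddehin
Anagram = Yes


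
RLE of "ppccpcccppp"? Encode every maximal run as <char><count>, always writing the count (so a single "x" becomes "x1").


String: "ppccpcccppp"
Scanning for consecutive runs:
  'p' x 2
  'c' x 2
  'p' x 1
  'c' x 3
  'p' x 3
RLE = "p2c2p1c3p3"


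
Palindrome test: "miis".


Word: "miis"
Reversed: "siim"
Forward == Backward? miis != siim
Palindrome = No


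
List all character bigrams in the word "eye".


Word: "eye" (length 3)
Number of bigrams = 3 - 2 + 1 = 2
  Position 0: "ey"
  Position 1: "ye"
Bigrams = "ey", "ye"


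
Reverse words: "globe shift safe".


Original: "globe shift safe"
Words (1..n): globe | shift | safe
Reversed (n..1): safe | shift | globe
Result = "safe shift globe"


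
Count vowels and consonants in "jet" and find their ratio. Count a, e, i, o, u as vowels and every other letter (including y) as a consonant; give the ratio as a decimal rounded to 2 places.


Word: "jet"
Vowels (a,e,i,o,u): 1
Consonants: 2
Ratio = 1/2
= 0.50


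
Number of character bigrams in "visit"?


Word: "visit" (length 5)
Number of 2-grams = length - 2 + 1 = 5 - 2 + 1
= 4


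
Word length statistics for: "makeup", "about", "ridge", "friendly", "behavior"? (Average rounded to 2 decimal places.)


Lengths: "makeup"=6, "about"=5, "ridge"=5, "friendly"=8, "behavior"=8
Sum = 32, Count = 5
Average = 32/5 = 6.40
= avg=6.40, min=5, max=8


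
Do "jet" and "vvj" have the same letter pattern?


Pattern of "jet": [0, 1, 2]
Pattern of "vvj": [0, 0, 1]
Patterns do not match
Same pattern = No


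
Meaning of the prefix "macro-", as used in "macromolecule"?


Prefix: macro-
As in: macromolecule -> macro- + molecule
Meaning = large


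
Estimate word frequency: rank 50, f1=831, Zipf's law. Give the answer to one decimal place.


Zipf's law: f(r) = f(1) / r
f(1) = 831
f(50) = 831 / 50
= 16.6 occurrences


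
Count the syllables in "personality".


Word: "personality"
Syllable breakdown: per / son / al / i / ty
Counting: 5 parts
= 5 syllables


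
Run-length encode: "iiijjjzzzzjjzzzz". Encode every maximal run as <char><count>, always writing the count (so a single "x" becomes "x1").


String: "iiijjjzzzzjjzzzz"
Scanning for consecutive runs:
  'i' x 3
  'j' x 3
  'z' x 4
  'j' x 2
  'z' x 4
RLE = "i3j3z4j2z4"


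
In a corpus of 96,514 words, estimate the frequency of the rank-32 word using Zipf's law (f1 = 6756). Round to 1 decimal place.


Zipf's law: f(r) = f(1) / r
f(1) = 6756
f(32) = 6756 / 32
= 211.1 occurrences


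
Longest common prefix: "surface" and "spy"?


Word 1: "surface"
Word 2: "spy"
Comparing from start:
  Pos 0: 's' == 's'
  Pos 1: 'u' != 'p' (stop)
LCP = "s" (length 1)


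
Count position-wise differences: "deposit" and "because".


Comparing character by character (same length = 7):
  Pos 0: 'd' vs 'b' !=
  Pos 1: 'e' vs 'e' =
  Pos 2: 'p' vs 'c' !=
  Pos 3: 'o' vs 'a' !=
  Pos 4: 's' vs 'u' !=
  Pos 5: 'i' vs 's' !=
  Pos 6: 't' vs 'e' !=
Hamming distance = 6


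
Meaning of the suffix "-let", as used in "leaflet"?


Suffix: -let
As in: leaflet -> leaf + -let
Meaning = small


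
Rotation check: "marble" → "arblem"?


Word: "marble", Candidate: "arblem"
Method: check if candidate is substring of word+word
"marblemarble" contains "arblem"? Yes
Is rotation = Yes


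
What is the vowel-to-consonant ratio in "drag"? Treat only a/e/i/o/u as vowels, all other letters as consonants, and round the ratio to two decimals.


Word: "drag"
Vowels (a,e,i,o,u): 1
Consonants: 3
Ratio = 1/3
= 0.33


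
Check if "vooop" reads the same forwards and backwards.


Word: "vooop"
Reversed: "pooov"
Forward == Backward? vooop != pooov
Palindrome = No


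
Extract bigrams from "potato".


Word: "potato" (length 6)
Number of bigrams = 6 - 2 + 1 = 5
  Position 0: "po"
  Position 1: "ot"
  Position 2: "ta"
  Position 3: "at"
  Position 4: "to"
Bigrams = "po", "ot", "ta", "at", "to"


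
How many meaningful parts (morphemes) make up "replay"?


Word: "replay"
Morphemes: re- / play
Each morpheme carries meaning
= 2 morphemes


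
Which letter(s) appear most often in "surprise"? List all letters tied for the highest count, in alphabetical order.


Word: "surprise"
Letter counts:
  'e': 1
  'i': 1
  'p': 1
  'r': 2
  's': 2
  'u': 1
Maximum count = 2
Most frequent = 'r', 's' (2 times each)


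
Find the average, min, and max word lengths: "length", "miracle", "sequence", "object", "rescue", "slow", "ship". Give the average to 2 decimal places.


Lengths: "length"=6, "miracle"=7, "sequence"=8, "object"=6, "rescue"=6, "slow"=4, "ship"=4
Sum = 41, Count = 7
Average = 41/7 = 5.86
= avg=5.86, min=4, max=8


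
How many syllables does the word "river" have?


Word: "river"
Syllable breakdown: riv · er
Counting: 2 parts
= 2 syllables


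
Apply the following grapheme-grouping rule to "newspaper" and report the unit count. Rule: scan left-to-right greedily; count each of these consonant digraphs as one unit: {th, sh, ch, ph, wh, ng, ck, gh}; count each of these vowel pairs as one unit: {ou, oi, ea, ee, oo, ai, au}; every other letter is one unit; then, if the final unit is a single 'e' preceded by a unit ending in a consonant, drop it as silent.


Word: "newspaper" (9 letters)
Left-to-right scan:
  (1) 'n' (letter)
  (2) 'e' (letter)
  (3) 'w' (letter)
  (4) 's' (letter)
  (5) 'p' (letter)
  (6) 'a' (letter)
  (7) 'p' (letter)
  (8) 'e' (letter)
  (9) 'r' (letter)
Units from scan: 9
Sound units = 9 units


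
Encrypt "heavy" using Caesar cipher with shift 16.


Word: "heavy"
Shift: 16
Each letter → (letter + shift) mod 26:
  'h' (7) + 16 = 23 → 'x'
  'e' (4) + 16 = 20 → 'u'
  'a' (0) + 16 = 16 → 'q'
  'v' (21) + 16 = 11 → 'l'
  'y' (24) + 16 = 14 → 'o'
Result = "xuqlo"


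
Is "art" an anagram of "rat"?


Word 1: "rat" → sorted: art
Word 2: "art" → sorted: art
Same letters? art == art
Anagram = Yes


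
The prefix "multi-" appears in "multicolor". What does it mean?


Prefix: multi-
Example: multicolor (multi- + color)
Meaning = many


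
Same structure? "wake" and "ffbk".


Pattern of "wake": [0, 1, 2, 3]
Pattern of "ffbk": [0, 0, 1, 2]
Patterns do not match
Same pattern = No


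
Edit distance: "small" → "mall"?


Word 1: "small" (length 5)
Word 2: "mall" (length 4)
One optimal edit sequence (insert/delete/substitute each cost 1):
  1. delete 's'  (+1)
  2. keep 'm'
  3. keep 'a'
  4. keep 'l'
  5. keep 'l'
Total edit operations: 1
Edit distance = 1


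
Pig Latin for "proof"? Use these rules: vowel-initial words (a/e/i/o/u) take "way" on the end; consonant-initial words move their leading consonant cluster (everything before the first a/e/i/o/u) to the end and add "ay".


Word: "proof"
Starts with consonant(s) → move to end, add 'ay'
Consonant cluster: "pr"
Pig Latin = "oofpray"


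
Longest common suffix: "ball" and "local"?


Word 1: "ball"
Word 2: "local"
Comparing from end:
  Pos -1: 'l' == 'l'
  Pos -2: 'l' != 'a' (stop)
LCS = "l" (length 1)


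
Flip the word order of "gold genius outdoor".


Original: "gold genius outdoor"
Words (1..n): gold | genius | outdoor
Reversed (n..1): outdoor | genius | gold
Result = "outdoor genius gold"


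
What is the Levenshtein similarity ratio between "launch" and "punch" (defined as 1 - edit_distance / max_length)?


Word 1: "launch" (length 6)
Word 2: "punch" (length 5)
One optimal edit sequence:
  1. delete 'l'  (+1)
  2. substitute 'a' -> 'p'  (+1)
  3. keep 'u'
  4. keep 'n'
  5. keep 'c'
  6. keep 'h'
Edit distance = 2
Max length = max(6, 5) = 6
Similarity = 1 - 2/6
= 0.6667


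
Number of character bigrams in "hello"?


Word: "hello" (length 5)
Number of 2-grams = length - 2 + 1 = 5 - 2 + 1
= 4


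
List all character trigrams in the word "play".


Word: "play" (length 4)
Number of trigrams = 4 - 3 + 1 = 2
  Position 0: "pla"
  Position 1: "lay"
Trigrams = "pla", "lay"


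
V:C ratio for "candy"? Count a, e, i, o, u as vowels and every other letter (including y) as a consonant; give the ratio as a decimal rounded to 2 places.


Word: "candy"
Vowels (a,e,i,o,u): 1
Consonants: 4
Ratio = 1/4
= 0.25


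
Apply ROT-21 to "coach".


Word: "coach"
Shift: 21
Each letter → (letter + shift) mod 26:
  'c' (2) + 21 = 23 → 'x'
  'o' (14) + 21 = 9 → 'j'
  'a' (0) + 21 = 21 → 'v'
  'c' (2) + 21 = 23 → 'x'
  'h' (7) + 21 = 2 → 'c'
Result = "xjvxc"


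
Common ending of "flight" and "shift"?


Word 1: "flight"
Word 2: "shift"
Comparing from end:
  Pos -1: 't' == 't'
  Pos -2: 'h' != 'f' (stop)
LCS = "t" (length 1)


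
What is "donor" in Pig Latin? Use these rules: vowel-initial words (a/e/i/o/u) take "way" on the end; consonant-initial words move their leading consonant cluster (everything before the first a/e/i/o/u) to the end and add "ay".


Word: "donor"
Starts with consonant(s) → move to end, add 'ay'
Consonant cluster: "d"
Pig Latin = "onorday"


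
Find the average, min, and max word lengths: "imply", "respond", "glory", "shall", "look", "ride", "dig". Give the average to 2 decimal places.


Lengths: "imply"=5, "respond"=7, "glory"=5, "shall"=5, "look"=4, "ride"=4, "dig"=3
Sum = 33, Count = 7
Average = 33/7 = 4.71
= avg=4.71, min=3, max=7


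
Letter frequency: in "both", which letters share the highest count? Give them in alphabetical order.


Word: "both"
Letter counts:
  'b': 1
  'h': 1
  'o': 1
  't': 1
Maximum count = 1
Most frequent = 'b', 'h', 'o', 't' (1 time each)


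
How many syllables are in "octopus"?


Word: "octopus"
Syllable breakdown: oc-to-pus
Counting: 3 parts
= 3 syllables


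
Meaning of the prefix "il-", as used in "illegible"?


Prefix: il-
As in: illegible -> il- + legible
Meaning = not


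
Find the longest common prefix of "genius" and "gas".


Word 1: "genius"
Word 2: "gas"
Comparing from start:
  Pos 0: 'g' == 'g'
  Pos 1: 'e' != 'a' (stop)
LCP = "g" (length 1)


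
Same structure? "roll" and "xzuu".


Pattern of "roll": [0, 1, 2, 2]
Pattern of "xzuu": [0, 1, 2, 2]
Patterns match
Same pattern = Yes


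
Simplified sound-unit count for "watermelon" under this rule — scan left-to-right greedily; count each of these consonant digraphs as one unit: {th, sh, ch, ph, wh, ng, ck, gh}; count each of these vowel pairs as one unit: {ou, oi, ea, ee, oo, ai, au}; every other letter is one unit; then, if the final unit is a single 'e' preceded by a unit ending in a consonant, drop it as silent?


Word: "watermelon" (10 letters)
Left-to-right scan:
  (1) 'w' (letter)
  (2) 'a' (letter)
  (3) 't' (letter)
  (4) 'e' (letter)
  (5) 'r' (letter)
  (6) 'm' (letter)
  (7) 'e' (letter)
  (8) 'l' (letter)
  (9) 'o' (letter)
  (10) 'n' (letter)
Units from scan: 10
Sound units = 10 units


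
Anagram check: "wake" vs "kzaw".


Word 1: "wake" → sorted: aekw
Word 2: "kzaw" → sorted: akwz
Same letters? aekw != akwz
Anagram = No


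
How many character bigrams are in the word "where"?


Word: "where" (length 5)
Number of 2-grams = length - 2 + 1 = 5 - 2 + 1
= 4


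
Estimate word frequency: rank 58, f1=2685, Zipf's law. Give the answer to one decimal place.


Zipf's law: f(r) = f(1) / r
f(1) = 2685
f(58) = 2685 / 58
= 46.3 occurrences


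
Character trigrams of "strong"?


Word: "strong" (length 6)
Number of trigrams = 6 - 3 + 1 = 4
  Position 0: "str"
  Position 1: "tro"
  Position 2: "ron"
  Position 3: "ong"
Trigrams = "str", "tro", "ron", "ong"


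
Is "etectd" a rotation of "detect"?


Word: "detect", Candidate: "etectd"
Method: check if candidate is substring of word+word
"detectdetect" contains "etectd"? Yes
Is rotation = Yes


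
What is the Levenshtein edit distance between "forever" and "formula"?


Word 1: "forever" (length 7)
Word 2: "formula" (length 7)
One optimal edit sequence (insert/delete/substitute each cost 1):
  1. keep 'f'
  2. keep 'o'
  3. keep 'r'
  4. substitute 'e' -> 'm'  (+1)
  5. substitute 'v' -> 'u'  (+1)
  6. substitute 'e' -> 'l'  (+1)
  7. substitute 'r' -> 'a'  (+1)
Total edit operations: 4
Edit distance = 4


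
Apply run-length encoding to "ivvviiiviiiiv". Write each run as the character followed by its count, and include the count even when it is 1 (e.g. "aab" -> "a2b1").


String: "ivvviiiviiiiv"
Scanning for consecutive runs:
  'i' x 1
  'v' x 3
  'i' x 3
  'v' x 1
  'i' x 4
  'v' x 1
RLE = "i1v3i3v1i4v1"


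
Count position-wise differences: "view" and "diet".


Comparing character by character (same length = 4):
  Pos 0: 'v' vs 'd' !=
  Pos 1: 'i' vs 'i' =
  Pos 2: 'e' vs 'e' =
  Pos 3: 'w' vs 't' !=
Hamming distance = 2


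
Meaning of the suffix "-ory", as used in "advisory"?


Suffix: -ory
Example: advisory = advise + -ory, with a spelling change
Meaning = relating to / place for


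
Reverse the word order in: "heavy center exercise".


Original: "heavy center exercise"
Words (1..n): heavy | center | exercise
Reversed (n..1): exercise | center | heavy
Result = "exercise center heavy"


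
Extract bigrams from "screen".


Word: "screen" (length 6)
Number of bigrams = 6 - 2 + 1 = 5
  Position 0: "sc"
  Position 1: "cr"
  Position 2: "re"
  Position 3: "ee"
  Position 4: "en"
Bigrams = "sc", "cr", "re", "ee", "en"


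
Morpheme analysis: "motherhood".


Word: "motherhood"
Morphemes: mother | -hood
Each morpheme carries meaning
= 2 morphemes


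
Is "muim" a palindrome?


Word: "muim"
Reversed: "mium"
Forward == Backward? muim != mium
Palindrome = No


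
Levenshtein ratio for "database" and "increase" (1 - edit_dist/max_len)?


Word 1: "database" (length 8)
Word 2: "increase" (length 8)
One optimal edit sequence:
  1. substitute 'd' -> 'i'  (+1)
  2. substitute 'a' -> 'n'  (+1)
  3. substitute 't' -> 'c'  (+1)
  4. substitute 'a' -> 'r'  (+1)
  5. substitute 'b' -> 'e'  (+1)
  6. keep 'a'
  7. keep 's'
  8. keep 'e'
Edit distance = 5
Max length = max(8, 8) = 8
Similarity = 1 - 5/8
= 0.3750


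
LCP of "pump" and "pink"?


Word 1: "pump"
Word 2: "pink"
Comparing from start:
  Pos 0: 'p' == 'p'
  Pos 1: 'u' != 'i' (stop)
LCP = "p" (length 1)


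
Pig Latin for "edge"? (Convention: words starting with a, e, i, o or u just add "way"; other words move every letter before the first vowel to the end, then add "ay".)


Word: "edge"
Starts with vowel → add 'way'
Pig Latin = "edgeway"


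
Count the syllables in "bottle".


Word: "bottle"
Syllable breakdown: bot-tle
Counting: 2 parts
= 2 syllables


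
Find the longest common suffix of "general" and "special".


Word 1: "general"
Word 2: "special"
Comparing from end:
  Pos -1: 'l' == 'l'
  Pos -2: 'a' == 'a'
  Pos -3: 'r' != 'i' (stop)
LCS = "al" (length 2)


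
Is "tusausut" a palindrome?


Word: "tusausut"
Reversed: "tusuasut"
Forward == Backward? tusausut != tusuasut
Palindrome = No


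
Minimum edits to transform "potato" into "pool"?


Word 1: "potato" (length 6)
Word 2: "pool" (length 4)
One optimal edit sequence (insert/delete/substitute each cost 1):
  1. keep 'p'
  2. keep 'o'
  3. delete 't'  (+1)
  4. delete 'a'  (+1)
  5. substitute 't' -> 'o'  (+1)
  6. substitute 'o' -> 'l'  (+1)
Total edit operations: 4
Edit distance = 4


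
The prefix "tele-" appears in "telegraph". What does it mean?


Prefix: tele-
Example: telegraph = tele- + graph
Meaning = distant


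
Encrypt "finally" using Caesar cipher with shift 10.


Word: "finally"
Shift: 10
Each letter → (letter + shift) mod 26:
  'f' (5) + 10 = 15 → 'p'
  'i' (8) + 10 = 18 → 's'
  'n' (13) + 10 = 23 → 'x'
  'a' (0) + 10 = 10 → 'k'
  'l' (11) + 10 = 21 → 'v'
  'l' (11) + 10 = 21 → 'v'
  'y' (24) + 10 = 8 → 'i'
Result = "psxkvvi"


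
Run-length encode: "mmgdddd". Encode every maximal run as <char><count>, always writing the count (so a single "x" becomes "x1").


String: "mmgdddd"
Scanning for consecutive runs:
  'm' x 2
  'g' x 1
  'd' x 4
RLE = "m2g1d4"


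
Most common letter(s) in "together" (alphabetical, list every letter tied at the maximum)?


Word: "together"
Letter counts:
  'e': 2
  'g': 1
  'h': 1
  'o': 1
  'r': 1
  't': 2
Maximum count = 2
Most frequent = 'e', 't' (2 times each)


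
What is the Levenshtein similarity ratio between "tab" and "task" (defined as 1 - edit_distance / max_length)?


Word 1: "tab" (length 3)
Word 2: "task" (length 4)
One optimal edit sequence:
  1. keep 't'
  2. keep 'a'
  3. insert 's'  (+1)
  4. substitute 'b' -> 'k'  (+1)
Edit distance = 2
Max length = max(3, 4) = 4
Similarity = 1 - 2/4
= 0.5000


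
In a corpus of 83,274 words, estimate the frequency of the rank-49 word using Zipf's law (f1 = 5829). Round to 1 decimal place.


Zipf's law: f(r) = f(1) / r
f(1) = 5829
f(49) = 5829 / 49
= 119.0 occurrences


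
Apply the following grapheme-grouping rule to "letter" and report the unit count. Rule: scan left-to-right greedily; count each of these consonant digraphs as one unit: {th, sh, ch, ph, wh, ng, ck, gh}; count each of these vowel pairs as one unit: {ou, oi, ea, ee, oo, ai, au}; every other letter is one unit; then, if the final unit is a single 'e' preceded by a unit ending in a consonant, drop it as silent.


Word: "letter" (6 letters)
Left-to-right scan:
  [1] 'l' (letter)
  [2] 'e' (letter)
  [3] 't' (letter)
  [4] 't' (letter)
  [5] 'e' (letter)
  [6] 'r' (letter)
Units from scan: 6
Sound units = 6 units


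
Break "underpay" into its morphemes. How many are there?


Word: "underpay"
Morphemes: under- + pay
Each morpheme carries meaning
= 2 morphemes


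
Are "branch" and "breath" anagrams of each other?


Word 1: "branch" → sorted: abchnr
Word 2: "breath" → sorted: abehrt
Same letters? abchnr != abehrt
Anagram = No


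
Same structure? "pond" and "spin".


Pattern of "pond": [0, 1, 2, 3]
Pattern of "spin": [0, 1, 2, 3]
Patterns match
Same pattern = Yes


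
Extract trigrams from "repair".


Word: "repair" (length 6)
Number of trigrams = 6 - 3 + 1 = 4
  Position 0: "rep"
  Position 1: "epa"
  Position 2: "pai"
  Position 3: "air"
Trigrams = "rep", "epa", "pai", "air"


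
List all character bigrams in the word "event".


Word: "event" (length 5)
Number of bigrams = 5 - 2 + 1 = 4
  Position 0: "ev"
  Position 1: "ve"
  Position 2: "en"
  Position 3: "nt"
Bigrams = "ev", "ve", "en", "nt"


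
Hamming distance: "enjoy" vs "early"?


Comparing character by character (same length = 5):
  Pos 0: 'e' vs 'e' =
  Pos 1: 'n' vs 'a' !=
  Pos 2: 'j' vs 'r' !=
  Pos 3: 'o' vs 'l' !=
  Pos 4: 'y' vs 'y' =
Hamming distance = 3


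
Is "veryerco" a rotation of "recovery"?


Word: "recovery", Candidate: "veryerco"
Method: check if candidate is substring of word+word
"recoveryrecovery" contains "veryerco"? No
Is rotation = No


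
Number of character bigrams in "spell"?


Word: "spell" (length 5)
Number of 2-grams = length - 2 + 1 = 5 - 2 + 1
= 4


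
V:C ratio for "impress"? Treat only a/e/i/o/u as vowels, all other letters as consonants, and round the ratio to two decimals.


Word: "impress"
Vowels (a,e,i,o,u): 2
Consonants: 5
Ratio = 2/5
= 0.40


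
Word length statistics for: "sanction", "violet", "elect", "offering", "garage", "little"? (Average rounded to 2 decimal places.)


Lengths: "sanction"=8, "violet"=6, "elect"=5, "offering"=8, "garage"=6, "little"=6
Sum = 39, Count = 6
Average = 39/6 = 6.50
= avg=6.50, min=5, max=8


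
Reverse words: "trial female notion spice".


Original: "trial female notion spice"
Words (1..n): trial | female | notion | spice
Reversed (n..1): spice | notion | female | trial
Result = "spice notion female trial"


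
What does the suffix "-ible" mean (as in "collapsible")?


Suffix: -ible
Example: collapsible = collapse + -ible, with a spelling change
Meaning = capable of


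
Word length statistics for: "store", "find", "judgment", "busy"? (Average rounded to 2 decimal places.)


Lengths: "store"=5, "find"=4, "judgment"=8, "busy"=4
Sum = 21, Count = 4
Average = 21/4 = 5.25
= avg=5.25, min=4, max=8


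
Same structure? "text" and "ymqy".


Pattern of "text": [0, 1, 2, 0]
Pattern of "ymqy": [0, 1, 2, 0]
Patterns match
Same pattern = Yes


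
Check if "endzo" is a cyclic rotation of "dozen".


Word: "dozen", Candidate: "endzo"
Method: check if candidate is substring of word+word
"dozendozen" contains "endzo"? No
Is rotation = No


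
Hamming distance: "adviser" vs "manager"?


Comparing character by character (same length = 7):
  Pos 0: 'a' vs 'm' !=
  Pos 1: 'd' vs 'a' !=
  Pos 2: 'v' vs 'n' !=
  Pos 3: 'i' vs 'a' !=
  Pos 4: 's' vs 'g' !=
  Pos 5: 'e' vs 'e' =
  Pos 6: 'r' vs 'r' =
Hamming distance = 5


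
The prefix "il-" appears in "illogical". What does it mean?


Prefix: il-
As in: illogical -> il- + logical
Meaning = not


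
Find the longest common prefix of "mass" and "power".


Word 1: "mass"
Word 2: "power"
Comparing from start:
  Pos 0: 'm' != 'p' (stop)
LCP = "" (length 0)


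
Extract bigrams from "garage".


Word: "garage" (length 6)
Number of bigrams = 6 - 2 + 1 = 5
  Position 0: "ga"
  Position 1: "ar"
  Position 2: "ra"
  Position 3: "ag"
  Position 4: "ge"
Bigrams = "ga", "ar", "ra", "ag", "ge"


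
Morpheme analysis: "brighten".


Word: "brighten"
Morphemes: bright | -en
Each morpheme carries meaning
= 2 morphemes


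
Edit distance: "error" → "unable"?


Word 1: "error" (length 5)
Word 2: "unable" (length 6)
One optimal edit sequence (insert/delete/substitute each cost 1):
  1. insert 'u'  (+1)
  2. substitute 'e' -> 'n'  (+1)
  3. substitute 'r' -> 'a'  (+1)
  4. substitute 'r' -> 'b'  (+1)
  5. substitute 'o' -> 'l'  (+1)
  6. substitute 'r' -> 'e'  (+1)
Total edit operations: 6
Edit distance = 6


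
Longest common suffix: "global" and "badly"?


Word 1: "global"
Word 2: "badly"
Comparing from end:
  Pos -1: 'l' != 'y' (stop)
LCS = "" (length 0)


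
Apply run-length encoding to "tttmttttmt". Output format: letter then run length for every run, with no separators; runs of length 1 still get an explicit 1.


String: "tttmttttmt"
Scanning for consecutive runs:
  't' x 3
  'm' x 1
  't' x 4
  'm' x 1
  't' x 1
RLE = "t3m1t4m1t1"


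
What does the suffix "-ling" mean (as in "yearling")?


Suffix: -ling
As in: yearling -> year + -ling
Meaning = small / young


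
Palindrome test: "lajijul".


Word: "lajijul"
Reversed: "lujijal"
Forward == Backward? lajijul != lujijal
Palindrome = No


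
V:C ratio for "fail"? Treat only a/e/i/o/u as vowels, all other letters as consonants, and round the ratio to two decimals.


Word: "fail"
Vowels (a,e,i,o,u): 2
Consonants: 2
Ratio = 2/2
= 1.00


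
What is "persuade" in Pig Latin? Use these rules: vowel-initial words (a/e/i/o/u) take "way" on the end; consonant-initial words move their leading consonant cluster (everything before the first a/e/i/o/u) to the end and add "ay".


Word: "persuade"
Starts with consonant(s) → move to end, add 'ay'
Consonant cluster: "p"
Pig Latin = "ersuadepay"


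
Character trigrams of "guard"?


Word: "guard" (length 5)
Number of trigrams = 5 - 3 + 1 = 3
  Position 0: "gua"
  Position 1: "uar"
  Position 2: "ard"
Trigrams = "gua", "uar", "ard"


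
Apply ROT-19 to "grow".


Word: "grow"
Shift: 19
Each letter → (letter + shift) mod 26:
  'g' (6) + 19 = 25 → 'z'
  'r' (17) + 19 = 10 → 'k'
  'o' (14) + 19 = 7 → 'h'
  'w' (22) + 19 = 15 → 'p'
Result = "zkhp"


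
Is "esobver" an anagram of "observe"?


Word 1: "observe" → sorted: beeorsv
Word 2: "esobver" → sorted: beeorsv
Same letters? beeorsv == beeorsv
Anagram = Yes


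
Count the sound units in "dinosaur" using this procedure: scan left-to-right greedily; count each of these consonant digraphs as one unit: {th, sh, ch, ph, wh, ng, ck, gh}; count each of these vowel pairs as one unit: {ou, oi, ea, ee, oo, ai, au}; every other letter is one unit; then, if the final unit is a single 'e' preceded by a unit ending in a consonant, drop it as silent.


Word: "dinosaur" (8 letters)
Left-to-right scan:
  [1] 'd' (letter)
  [2] 'i' (letter)
  [3] 'n' (letter)
  [4] 'o' (letter)
  [5] 's' (letter)
  [6] 'au' (vowel-pair)
  [7] 'r' (letter)
Units from scan: 7
Sound units = 7 units


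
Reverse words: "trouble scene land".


Original: "trouble scene land"
Words (1..n): trouble | scene | land
Reversed (n..1): land | scene | trouble
Result = "land scene trouble"


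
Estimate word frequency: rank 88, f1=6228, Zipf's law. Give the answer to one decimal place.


Zipf's law: f(r) = f(1) / r
f(1) = 6228
f(88) = 6228 / 88
= 70.8 occurrences


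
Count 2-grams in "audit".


Word: "audit" (length 5)
Number of 2-grams = length - 2 + 1 = 5 - 2 + 1
= 4


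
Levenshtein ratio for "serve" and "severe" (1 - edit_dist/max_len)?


Word 1: "serve" (length 5)
Word 2: "severe" (length 6)
One optimal edit sequence:
  1. keep 's'
  2. keep 'e'
  3. insert 'v'  (+1)
  4. substitute 'r' -> 'e'  (+1)
  5. substitute 'v' -> 'r'  (+1)
  6. keep 'e'
Edit distance = 3
Max length = max(5, 6) = 6
Similarity = 1 - 3/6
= 0.5000


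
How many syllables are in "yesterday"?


Word: "yesterday"
Syllable breakdown: yes · ter · day
Counting: 3 parts
= 3 syllables


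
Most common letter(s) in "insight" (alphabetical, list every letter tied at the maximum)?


Word: "insight"
Letter counts:
  'g': 1
  'h': 1
  'i': 2
  'n': 1
  's': 1
  't': 1
Maximum count = 2
Most frequent = 'i' (2 times each)


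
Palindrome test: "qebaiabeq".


Word: "qebaiabeq"
Reversed: "qebaiabeq"
Forward == Backward? qebaiabeq == qebaiabeq
Palindrome = Yes


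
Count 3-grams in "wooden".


Word: "wooden" (length 6)
Number of 3-grams = length - 3 + 1 = 6 - 3 + 1
= 4


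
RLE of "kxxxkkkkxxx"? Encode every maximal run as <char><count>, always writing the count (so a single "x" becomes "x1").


String: "kxxxkkkkxxx"
Scanning for consecutive runs:
  'k' x 1
  'x' x 3
  'k' x 4
  'x' x 3
RLE = "k1x3k4x3"


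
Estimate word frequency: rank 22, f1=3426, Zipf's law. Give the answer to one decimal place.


Zipf's law: f(r) = f(1) / r
f(1) = 3426
f(22) = 3426 / 22
= 155.7 occurrences


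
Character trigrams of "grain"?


Word: "grain" (length 5)
Number of trigrams = 5 - 3 + 1 = 3
  Position 0: "gra"
  Position 1: "rai"
  Position 2: "ain"
Trigrams = "gra", "rai", "ain"


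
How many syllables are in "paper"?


Word: "paper"
Syllable breakdown: pa | per
Counting: 2 parts
= 2 syllables


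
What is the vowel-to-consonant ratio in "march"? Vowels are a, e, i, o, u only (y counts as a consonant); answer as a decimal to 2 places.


Word: "march"
Vowels (a,e,i,o,u): 1
Consonants: 4
Ratio = 1/4
= 0.25


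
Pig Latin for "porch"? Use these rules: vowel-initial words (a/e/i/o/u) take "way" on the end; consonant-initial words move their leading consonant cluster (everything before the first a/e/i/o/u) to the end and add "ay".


Word: "porch"
Starts with consonant(s) → move to end, add 'ay'
Consonant cluster: "p"
Pig Latin = "orchpay"


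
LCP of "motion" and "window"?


Word 1: "motion"
Word 2: "window"
Comparing from start:
  Pos 0: 'm' != 'w' (stop)
LCP = "" (length 0)


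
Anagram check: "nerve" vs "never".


Word 1: "nerve" → sorted: eenrv
Word 2: "never" → sorted: eenrv
Same letters? eenrv == eenrv
Anagram = Yes


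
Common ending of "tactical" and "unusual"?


Word 1: "tactical"
Word 2: "unusual"
Comparing from end:
  Pos -1: 'l' == 'l'
  Pos -2: 'a' == 'a'
  Pos -3: 'c' != 'u' (stop)
LCS = "al" (length 2)


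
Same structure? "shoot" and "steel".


Pattern of "shoot": [0, 1, 2, 2, 3]
Pattern of "steel": [0, 1, 2, 2, 3]
Patterns match
Same pattern = Yes


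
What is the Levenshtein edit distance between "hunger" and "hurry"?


Word 1: "hunger" (length 6)
Word 2: "hurry" (length 5)
One optimal edit sequence (insert/delete/substitute each cost 1):
  1. keep 'h'
  2. keep 'u'
  3. delete 'n'  (+1)
  4. substitute 'g' -> 'r'  (+1)
  5. substitute 'e' -> 'r'  (+1)
  6. substitute 'r' -> 'y'  (+1)
Total edit operations: 4
Edit distance = 4


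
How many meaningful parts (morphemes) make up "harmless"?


Word: "harmless"
Morphemes: harm + -less
Each morpheme carries meaning
= 2 morphemes


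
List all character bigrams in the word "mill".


Word: "mill" (length 4)
Number of bigrams = 4 - 2 + 1 = 3
  Position 0: "mi"
  Position 1: "il"
  Position 2: "ll"
Bigrams = "mi", "il", "ll"


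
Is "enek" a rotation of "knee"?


Word: "knee", Candidate: "enek"
Method: check if candidate is substring of word+word
"kneeknee" contains "enek"? No
Is rotation = No


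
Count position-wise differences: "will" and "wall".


Comparing character by character (same length = 4):
  Pos 0: 'w' vs 'w' =
  Pos 1: 'i' vs 'a' !=
  Pos 2: 'l' vs 'l' =
  Pos 3: 'l' vs 'l' =
Hamming distance = 1


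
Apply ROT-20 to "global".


Word: "global"
Shift: 20
Each letter → (letter + shift) mod 26:
  'g' (6) + 20 = 0 → 'a'
  'l' (11) + 20 = 5 → 'f'
  'o' (14) + 20 = 8 → 'i'
  'b' (1) + 20 = 21 → 'v'
  'a' (0) + 20 = 20 → 'u'
  'l' (11) + 20 = 5 → 'f'
Result = "afivuf"


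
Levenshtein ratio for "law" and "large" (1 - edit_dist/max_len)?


Word 1: "law" (length 3)
Word 2: "large" (length 5)
One optimal edit sequence:
  1. keep 'l'
  2. keep 'a'
  3. insert 'r'  (+1)
  4. insert 'g'  (+1)
  5. substitute 'w' -> 'e'  (+1)
Edit distance = 3
Max length = max(3, 5) = 5
Similarity = 1 - 3/5
= 0.4000


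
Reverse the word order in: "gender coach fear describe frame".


Original: "gender coach fear describe frame"
Words (1..n): gender | coach | fear | describe | frame
Reversed (n..1): frame | describe | fear | coach | gender
Result = "frame describe fear coach gender"


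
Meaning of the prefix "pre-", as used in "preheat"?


Prefix: pre-
As in: preheat -> pre- + heat
Meaning = before


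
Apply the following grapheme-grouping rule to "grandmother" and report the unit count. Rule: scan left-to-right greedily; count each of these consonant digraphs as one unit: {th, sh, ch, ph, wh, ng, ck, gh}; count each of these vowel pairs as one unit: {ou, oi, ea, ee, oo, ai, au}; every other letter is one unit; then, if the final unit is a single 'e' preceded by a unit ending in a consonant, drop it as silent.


Word: "grandmother" (11 letters)
Left-to-right scan:
  (1) 'g' (letter)
  (2) 'r' (letter)
  (3) 'a' (letter)
  (4) 'n' (letter)
  (5) 'd' (letter)
  (6) 'm' (letter)
  (7) 'o' (letter)
  (8) 'th' (digraph)
  (9) 'e' (letter)
  (10) 'r' (letter)
Units from scan: 10
Sound units = 10 units


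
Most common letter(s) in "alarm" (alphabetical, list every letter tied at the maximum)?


Word: "alarm"
Letter counts:
  'a': 2
  'l': 1
  'm': 1
  'r': 1
Maximum count = 2
Most frequent = 'a' (2 times each)


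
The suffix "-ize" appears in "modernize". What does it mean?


Suffix: -ize
Example: modernize (modern + -ize)
Meaning = to make


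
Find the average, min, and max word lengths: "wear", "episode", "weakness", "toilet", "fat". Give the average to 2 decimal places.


Lengths: "wear"=4, "episode"=7, "weakness"=8, "toilet"=6, "fat"=3
Sum = 28, Count = 5
Average = 28/5 = 5.60
= avg=5.60, min=3, max=8


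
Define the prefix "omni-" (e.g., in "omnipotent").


Prefix: omni-
Example: omnipotent (omni- + potent)
Meaning = all


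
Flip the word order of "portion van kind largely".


Original: "portion van kind largely"
Words (1..n): portion | van | kind | largely
Reversed (n..1): largely | kind | van | portion
Result = "largely kind van portion"


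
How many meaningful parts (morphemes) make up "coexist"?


Word: "coexist"
Morphemes: co- + exist
Each morpheme carries meaning
= 2 morphemes


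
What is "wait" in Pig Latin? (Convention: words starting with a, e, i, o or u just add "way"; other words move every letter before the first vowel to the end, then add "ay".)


Word: "wait"
Starts with consonant(s) → move to end, add 'ay'
Consonant cluster: "w"
Pig Latin = "aitway"
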